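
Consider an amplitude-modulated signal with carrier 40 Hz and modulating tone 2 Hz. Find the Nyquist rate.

84 Hz

AM sidebands sit at fc ± fm = 38 Hz and 42 Hz.
Highest-frequency component: 42 Hz.
Nyquist rate = 2 × 42 Hz = 84 Hz.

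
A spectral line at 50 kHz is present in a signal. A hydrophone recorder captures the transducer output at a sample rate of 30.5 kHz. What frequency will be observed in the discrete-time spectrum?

50 kHz mod fs = 19.5 kHz.
19.5 kHz > fs/2 = 15.25 kHz, folds to fs − 19.5 kHz = 11 kHz.

11 kHz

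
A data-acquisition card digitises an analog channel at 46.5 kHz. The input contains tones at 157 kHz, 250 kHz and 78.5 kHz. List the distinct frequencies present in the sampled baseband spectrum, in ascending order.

14.5 kHz, 17.5 kHz

fs/2 = 23.25 kHz.
157 kHz mod fs = 17.5 kHz.
17.5 kHz ≤ fs/2 = 23.25 kHz, appears at 17.5 kHz.
250 kHz mod fs = 17.5 kHz.
17.5 kHz ≤ fs/2 = 23.25 kHz, appears at 17.5 kHz.
78.5 kHz mod fs = 32 kHz.
32 kHz > fs/2 = 23.25 kHz, folds to fs − 32 kHz = 14.5 kHz.
Distinct values: {14.5 kHz, 17.5 kHz}.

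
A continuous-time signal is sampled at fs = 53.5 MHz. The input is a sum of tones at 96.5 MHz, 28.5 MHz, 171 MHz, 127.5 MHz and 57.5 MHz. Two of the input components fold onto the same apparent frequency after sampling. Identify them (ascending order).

fs/2 = 26.75 MHz.
96.5 MHz mod fs = 43 MHz.
43 MHz > fs/2 = 26.75 MHz, folds to fs − 43 MHz = 10.5 MHz.
28.5 MHz > fs/2 = 26.75 MHz, folds to fs − 28.5 MHz = 25 MHz.
171 MHz mod fs = 10.5 MHz.
10.5 MHz ≤ fs/2 = 26.75 MHz, appears at 10.5 MHz.
127.5 MHz mod fs = 20.5 MHz.
20.5 MHz ≤ fs/2 = 26.75 MHz, appears at 20.5 MHz.
57.5 MHz mod fs = 4 MHz.
4 MHz ≤ fs/2 = 26.75 MHz, appears at 4 MHz.
96.5 MHz and 171 MHz both map to 10.5 MHz.

96.5 MHz, 171 MHz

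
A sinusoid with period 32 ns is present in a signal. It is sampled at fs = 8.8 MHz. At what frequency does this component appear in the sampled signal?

T = 32 ns → f = 1/T = 31.25 MHz.
31.25 MHz mod fs = 4.85 MHz.
4.85 MHz > fs/2 = 4.4 MHz, folds to fs − 4.85 MHz = 3.95 MHz.

3.95 MHz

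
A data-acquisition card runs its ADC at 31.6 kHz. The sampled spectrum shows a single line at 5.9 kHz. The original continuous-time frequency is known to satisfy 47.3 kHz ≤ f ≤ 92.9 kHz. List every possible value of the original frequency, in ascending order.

Frequencies that alias to 5.9 kHz are k·fs ± 5.9 kHz for integer k ≥ 0.
k=0: 5.9 kHz.
k=1: 25.7 kHz, 37.5 kHz.
k=2: 57.3 kHz, 69.1 kHz.
k=3: 88.9 kHz, 100.7 kHz.
k=4: 120.5 kHz, 132.3 kHz.
Within [47.3 kHz, 92.9 kHz]: 57.3 kHz, 69.1 kHz, 88.9 kHz.

57.3 kHz, 69.1 kHz, 88.9 kHz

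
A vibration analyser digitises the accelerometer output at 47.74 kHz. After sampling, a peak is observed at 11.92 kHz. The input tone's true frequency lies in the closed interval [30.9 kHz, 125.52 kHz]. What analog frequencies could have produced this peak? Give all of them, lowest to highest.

Frequencies that alias to 11.92 kHz are k·fs ± 11.92 kHz for integer k ≥ 0.
k=0: 11.92 kHz.
k=1: 35.82 kHz, 59.66 kHz.
k=2: 83.56 kHz, 107.4 kHz.
k=3: 131.3 kHz, 155.14 kHz.
Within [30.9 kHz, 125.52 kHz]: 35.82 kHz, 59.66 kHz, 83.56 kHz, 107.4 kHz.

35.82 kHz, 59.66 kHz, 83.56 kHz, 107.4 kHz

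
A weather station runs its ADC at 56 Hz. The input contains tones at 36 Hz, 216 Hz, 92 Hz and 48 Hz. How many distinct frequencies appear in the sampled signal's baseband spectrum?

fs/2 = 28 Hz.
36 Hz > fs/2 = 28 Hz, folds to fs − 36 Hz = 20 Hz.
216 Hz mod fs = 48 Hz.
48 Hz > fs/2 = 28 Hz, folds to fs − 48 Hz = 8 Hz.
92 Hz mod fs = 36 Hz.
36 Hz > fs/2 = 28 Hz, folds to fs − 36 Hz = 20 Hz.
48 Hz > fs/2 = 28 Hz, folds to fs − 48 Hz = 8 Hz.
Distinct values: {8 Hz, 20 Hz} → 2.

2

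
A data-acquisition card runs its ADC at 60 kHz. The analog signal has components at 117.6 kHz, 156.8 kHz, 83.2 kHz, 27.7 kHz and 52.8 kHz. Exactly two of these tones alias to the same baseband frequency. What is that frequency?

23.2 kHz

fs/2 = 30 kHz.
117.6 kHz mod fs = 57.6 kHz.
57.6 kHz > fs/2 = 30 kHz, folds to fs − 57.6 kHz = 2.4 kHz.
156.8 kHz mod fs = 36.8 kHz.
36.8 kHz > fs/2 = 30 kHz, folds to fs − 36.8 kHz = 23.2 kHz.
83.2 kHz mod fs = 23.2 kHz.
23.2 kHz ≤ fs/2 = 30 kHz, appears at 23.2 kHz.
27.7 kHz ≤ fs/2 = 30 kHz, passes unchanged.
52.8 kHz > fs/2 = 30 kHz, folds to fs − 52.8 kHz = 7.2 kHz.
83.2 kHz and 156.8 kHz both map to 23.2 kHz.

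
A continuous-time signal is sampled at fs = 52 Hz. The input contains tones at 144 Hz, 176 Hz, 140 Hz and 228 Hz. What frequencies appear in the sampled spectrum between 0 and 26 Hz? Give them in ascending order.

12 Hz, 16 Hz, 20 Hz

fs/2 = 26 Hz.
144 Hz mod fs = 40 Hz.
40 Hz > fs/2 = 26 Hz, folds to fs − 40 Hz = 12 Hz.
176 Hz mod fs = 20 Hz.
20 Hz ≤ fs/2 = 26 Hz, appears at 20 Hz.
140 Hz mod fs = 36 Hz.
36 Hz > fs/2 = 26 Hz, folds to fs − 36 Hz = 16 Hz.
228 Hz mod fs = 20 Hz.
20 Hz ≤ fs/2 = 26 Hz, appears at 20 Hz.
Distinct values: {12 Hz, 16 Hz, 20 Hz}.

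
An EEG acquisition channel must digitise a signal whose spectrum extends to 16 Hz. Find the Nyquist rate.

Nyquist rate = 2 × 16 Hz = 32 Hz.

32 Hz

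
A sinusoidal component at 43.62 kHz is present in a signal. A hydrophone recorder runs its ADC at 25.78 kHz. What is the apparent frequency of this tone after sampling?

7.94 kHz

43.62 kHz mod fs = 17.84 kHz.
17.84 kHz > fs/2 = 12.89 kHz, folds to fs − 17.84 kHz = 7.94 kHz.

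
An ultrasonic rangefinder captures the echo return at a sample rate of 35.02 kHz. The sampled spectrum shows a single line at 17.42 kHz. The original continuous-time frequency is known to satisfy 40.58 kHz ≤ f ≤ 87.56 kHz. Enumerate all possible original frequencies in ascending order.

52.44 kHz, 52.62 kHz, 87.46 kHz

Frequencies that alias to 17.42 kHz are k·fs ± 17.42 kHz for integer k ≥ 0.
k=0: 17.42 kHz.
k=1: 17.6 kHz, 52.44 kHz.
k=2: 52.62 kHz, 87.46 kHz.
k=3: 87.64 kHz, 122.48 kHz.
Within [40.58 kHz, 87.56 kHz]: 52.44 kHz, 52.62 kHz, 87.46 kHz.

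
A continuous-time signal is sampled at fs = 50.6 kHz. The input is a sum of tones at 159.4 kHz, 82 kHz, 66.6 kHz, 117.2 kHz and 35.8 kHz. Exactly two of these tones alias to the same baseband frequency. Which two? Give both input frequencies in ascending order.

fs/2 = 25.3 kHz.
159.4 kHz mod fs = 7.6 kHz.
7.6 kHz ≤ fs/2 = 25.3 kHz, appears at 7.6 kHz.
82 kHz mod fs = 31.4 kHz.
31.4 kHz > fs/2 = 25.3 kHz, folds to fs − 31.4 kHz = 19.2 kHz.
66.6 kHz mod fs = 16 kHz.
16 kHz ≤ fs/2 = 25.3 kHz, appears at 16 kHz.
117.2 kHz mod fs = 16 kHz.
16 kHz ≤ fs/2 = 25.3 kHz, appears at 16 kHz.
35.8 kHz > fs/2 = 25.3 kHz, folds to fs − 35.8 kHz = 14.8 kHz.
66.6 kHz and 117.2 kHz both map to 16 kHz.

66.6 kHz, 117.2 kHz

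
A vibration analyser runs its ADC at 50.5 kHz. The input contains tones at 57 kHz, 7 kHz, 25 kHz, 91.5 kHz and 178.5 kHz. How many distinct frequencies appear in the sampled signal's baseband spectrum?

fs/2 = 25.25 kHz.
57 kHz mod fs = 6.5 kHz.
6.5 kHz ≤ fs/2 = 25.25 kHz, appears at 6.5 kHz.
7 kHz ≤ fs/2 = 25.25 kHz, passes unchanged.
25 kHz ≤ fs/2 = 25.25 kHz, passes unchanged.
91.5 kHz mod fs = 41 kHz.
41 kHz > fs/2 = 25.25 kHz, folds to fs − 41 kHz = 9.5 kHz.
178.5 kHz mod fs = 27 kHz.
27 kHz > fs/2 = 25.25 kHz, folds to fs − 27 kHz = 23.5 kHz.
Distinct values: {6.5 kHz, 7 kHz, 9.5 kHz, 23.5 kHz, 25 kHz} → 5.

5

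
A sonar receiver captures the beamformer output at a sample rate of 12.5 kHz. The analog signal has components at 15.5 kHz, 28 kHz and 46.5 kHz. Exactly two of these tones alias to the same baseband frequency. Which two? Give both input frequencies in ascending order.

15.5 kHz, 28 kHz

fs/2 = 6.25 kHz.
15.5 kHz mod fs = 3 kHz.
3 kHz ≤ fs/2 = 6.25 kHz, appears at 3 kHz.
28 kHz mod fs = 3 kHz.
3 kHz ≤ fs/2 = 6.25 kHz, appears at 3 kHz.
46.5 kHz mod fs = 9 kHz.
9 kHz > fs/2 = 6.25 kHz, folds to fs − 9 kHz = 3.5 kHz.
15.5 kHz and 28 kHz both map to 3 kHz.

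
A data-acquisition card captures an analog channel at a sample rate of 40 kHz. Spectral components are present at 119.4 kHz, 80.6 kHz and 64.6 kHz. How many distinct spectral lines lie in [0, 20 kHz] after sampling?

2

fs/2 = 20 kHz.
119.4 kHz mod fs = 39.4 kHz.
39.4 kHz > fs/2 = 20 kHz, folds to fs − 39.4 kHz = 0.6 kHz.
80.6 kHz mod fs = 0.6 kHz.
0.6 kHz ≤ fs/2 = 20 kHz, appears at 0.6 kHz.
64.6 kHz mod fs = 24.6 kHz.
24.6 kHz > fs/2 = 20 kHz, folds to fs − 24.6 kHz = 15.4 kHz.
Distinct values: {0.6 kHz, 15.4 kHz} → 2.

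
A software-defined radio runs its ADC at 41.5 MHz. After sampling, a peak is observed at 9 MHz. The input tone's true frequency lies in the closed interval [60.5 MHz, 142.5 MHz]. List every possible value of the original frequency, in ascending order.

74 MHz, 92 MHz, 115.5 MHz, 133.5 MHz

Frequencies that alias to 9 MHz are k·fs ± 9 MHz for integer k ≥ 0.
k=0: 9 MHz.
k=1: 32.5 MHz, 50.5 MHz.
k=2: 74 MHz, 92 MHz.
k=3: 115.5 MHz, 133.5 MHz.
k=4: 157 MHz, 175 MHz.
Within [60.5 MHz, 142.5 MHz]: 74 MHz, 92 MHz, 115.5 MHz, 133.5 MHz.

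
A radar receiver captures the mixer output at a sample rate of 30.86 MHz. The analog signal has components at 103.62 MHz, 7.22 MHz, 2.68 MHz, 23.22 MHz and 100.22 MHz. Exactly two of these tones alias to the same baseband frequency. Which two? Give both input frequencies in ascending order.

fs/2 = 15.43 MHz.
103.62 MHz mod fs = 11.04 MHz.
11.04 MHz ≤ fs/2 = 15.43 MHz, appears at 11.04 MHz.
7.22 MHz ≤ fs/2 = 15.43 MHz, passes unchanged.
2.68 MHz ≤ fs/2 = 15.43 MHz, passes unchanged.
23.22 MHz > fs/2 = 15.43 MHz, folds to fs − 23.22 MHz = 7.64 MHz.
100.22 MHz mod fs = 7.64 MHz.
7.64 MHz ≤ fs/2 = 15.43 MHz, appears at 7.64 MHz.
23.22 MHz and 100.22 MHz both map to 7.64 MHz.

23.22 MHz, 100.22 MHz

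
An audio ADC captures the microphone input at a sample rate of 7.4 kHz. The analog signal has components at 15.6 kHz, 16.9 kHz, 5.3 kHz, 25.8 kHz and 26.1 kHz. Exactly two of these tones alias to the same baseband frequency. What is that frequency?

fs/2 = 3.7 kHz.
15.6 kHz mod fs = 0.8 kHz.
0.8 kHz ≤ fs/2 = 3.7 kHz, appears at 0.8 kHz.
16.9 kHz mod fs = 2.1 kHz.
2.1 kHz ≤ fs/2 = 3.7 kHz, appears at 2.1 kHz.
5.3 kHz > fs/2 = 3.7 kHz, folds to fs − 5.3 kHz = 2.1 kHz.
25.8 kHz mod fs = 3.6 kHz.
3.6 kHz ≤ fs/2 = 3.7 kHz, appears at 3.6 kHz.
26.1 kHz mod fs = 3.9 kHz.
3.9 kHz > fs/2 = 3.7 kHz, folds to fs − 3.9 kHz = 3.5 kHz.
5.3 kHz and 16.9 kHz both map to 2.1 kHz.

2.1 kHz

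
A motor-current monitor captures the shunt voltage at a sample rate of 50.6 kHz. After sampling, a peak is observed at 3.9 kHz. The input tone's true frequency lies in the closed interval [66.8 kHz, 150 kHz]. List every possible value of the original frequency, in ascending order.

97.3 kHz, 105.1 kHz, 147.9 kHz

Frequencies that alias to 3.9 kHz are k·fs ± 3.9 kHz for integer k ≥ 0.
k=0: 3.9 kHz.
k=1: 46.7 kHz, 54.5 kHz.
k=2: 97.3 kHz, 105.1 kHz.
k=3: 147.9 kHz, 155.7 kHz.
k=4: 198.5 kHz, 206.3 kHz.
Within [66.8 kHz, 150 kHz]: 97.3 kHz, 105.1 kHz, 147.9 kHz.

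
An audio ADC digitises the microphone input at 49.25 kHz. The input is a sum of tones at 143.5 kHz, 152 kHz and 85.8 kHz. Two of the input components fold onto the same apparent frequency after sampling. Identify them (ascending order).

143.5 kHz, 152 kHz

fs/2 = 24.625 kHz.
143.5 kHz mod fs = 45 kHz.
45 kHz > fs/2 = 24.625 kHz, folds to fs − 45 kHz = 4.25 kHz.
152 kHz mod fs = 4.25 kHz.
4.25 kHz ≤ fs/2 = 24.625 kHz, appears at 4.25 kHz.
85.8 kHz mod fs = 36.55 kHz.
36.55 kHz > fs/2 = 24.625 kHz, folds to fs − 36.55 kHz = 12.7 kHz.
143.5 kHz and 152 kHz both map to 4.25 kHz.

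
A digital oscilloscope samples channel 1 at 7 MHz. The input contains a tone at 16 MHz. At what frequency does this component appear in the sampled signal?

16 MHz mod fs = 2 MHz.
2 MHz ≤ fs/2 = 3.5 MHz, appears at 2 MHz.

2 MHz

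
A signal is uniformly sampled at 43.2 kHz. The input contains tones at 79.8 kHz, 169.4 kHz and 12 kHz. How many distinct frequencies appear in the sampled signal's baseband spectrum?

3

fs/2 = 21.6 kHz.
79.8 kHz mod fs = 36.6 kHz.
36.6 kHz > fs/2 = 21.6 kHz, folds to fs − 36.6 kHz = 6.6 kHz.
169.4 kHz mod fs = 39.8 kHz.
39.8 kHz > fs/2 = 21.6 kHz, folds to fs − 39.8 kHz = 3.4 kHz.
12 kHz ≤ fs/2 = 21.6 kHz, passes unchanged.
Distinct values: {3.4 kHz, 6.6 kHz, 12 kHz} → 3.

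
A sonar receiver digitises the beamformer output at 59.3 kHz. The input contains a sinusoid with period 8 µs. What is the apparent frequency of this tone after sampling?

6.4 kHz

T = 8 µs → f = 1/T = 125 kHz.
125 kHz mod fs = 6.4 kHz.
6.4 kHz ≤ fs/2 = 29.65 kHz, appears at 6.4 kHz.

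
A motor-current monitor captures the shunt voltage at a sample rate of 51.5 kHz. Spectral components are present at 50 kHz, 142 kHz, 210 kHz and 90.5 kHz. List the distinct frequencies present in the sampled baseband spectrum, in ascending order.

1.5 kHz, 4 kHz, 12.5 kHz

fs/2 = 25.75 kHz.
50 kHz > fs/2 = 25.75 kHz, folds to fs − 50 kHz = 1.5 kHz.
142 kHz mod fs = 39 kHz.
39 kHz > fs/2 = 25.75 kHz, folds to fs − 39 kHz = 12.5 kHz.
210 kHz mod fs = 4 kHz.
4 kHz ≤ fs/2 = 25.75 kHz, appears at 4 kHz.
90.5 kHz mod fs = 39 kHz.
39 kHz > fs/2 = 25.75 kHz, folds to fs − 39 kHz = 12.5 kHz.
Distinct values: {1.5 kHz, 4 kHz, 12.5 kHz}.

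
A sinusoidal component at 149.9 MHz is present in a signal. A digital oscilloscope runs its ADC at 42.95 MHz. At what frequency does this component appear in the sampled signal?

21.05 MHz

149.9 MHz mod fs = 21.05 MHz.
21.05 MHz ≤ fs/2 = 21.475 MHz, appears at 21.05 MHz.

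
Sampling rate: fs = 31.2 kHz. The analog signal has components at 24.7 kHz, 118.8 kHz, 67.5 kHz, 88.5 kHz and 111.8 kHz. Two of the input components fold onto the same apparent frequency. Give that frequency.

5.1 kHz

fs/2 = 15.6 kHz.
24.7 kHz > fs/2 = 15.6 kHz, folds to fs − 24.7 kHz = 6.5 kHz.
118.8 kHz mod fs = 25.2 kHz.
25.2 kHz > fs/2 = 15.6 kHz, folds to fs − 25.2 kHz = 6 kHz.
67.5 kHz mod fs = 5.1 kHz.
5.1 kHz ≤ fs/2 = 15.6 kHz, appears at 5.1 kHz.
88.5 kHz mod fs = 26.1 kHz.
26.1 kHz > fs/2 = 15.6 kHz, folds to fs − 26.1 kHz = 5.1 kHz.
111.8 kHz mod fs = 18.2 kHz.
18.2 kHz > fs/2 = 15.6 kHz, folds to fs − 18.2 kHz = 13 kHz.
67.5 kHz and 88.5 kHz both map to 5.1 kHz.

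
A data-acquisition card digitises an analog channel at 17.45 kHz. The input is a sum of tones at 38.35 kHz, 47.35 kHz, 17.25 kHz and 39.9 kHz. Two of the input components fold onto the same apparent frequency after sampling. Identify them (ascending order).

39.9 kHz, 47.35 kHz

fs/2 = 8.725 kHz.
38.35 kHz mod fs = 3.45 kHz.
3.45 kHz ≤ fs/2 = 8.725 kHz, appears at 3.45 kHz.
47.35 kHz mod fs = 12.45 kHz.
12.45 kHz > fs/2 = 8.725 kHz, folds to fs − 12.45 kHz = 5 kHz.
17.25 kHz > fs/2 = 8.725 kHz, folds to fs − 17.25 kHz = 0.2 kHz.
39.9 kHz mod fs = 5 kHz.
5 kHz ≤ fs/2 = 8.725 kHz, appears at 5 kHz.
39.9 kHz and 47.35 kHz both map to 5 kHz.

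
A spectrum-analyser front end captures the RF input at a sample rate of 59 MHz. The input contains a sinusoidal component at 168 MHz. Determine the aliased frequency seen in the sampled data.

168 MHz mod fs = 50 MHz.
50 MHz > fs/2 = 29.5 MHz, folds to fs − 50 MHz = 9 MHz.

9 MHz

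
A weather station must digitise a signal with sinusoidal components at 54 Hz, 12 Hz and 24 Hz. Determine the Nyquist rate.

Highest-frequency component: 54 Hz.
Nyquist rate = 2 × 54 Hz = 108 Hz.

108 Hz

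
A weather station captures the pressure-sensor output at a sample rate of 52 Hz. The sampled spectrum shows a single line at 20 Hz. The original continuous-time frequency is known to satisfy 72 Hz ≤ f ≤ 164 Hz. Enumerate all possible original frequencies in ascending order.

72 Hz, 84 Hz, 124 Hz, 136 Hz

Frequencies that alias to 20 Hz are k·fs ± 20 Hz for integer k ≥ 0.
k=0: 20 Hz.
k=1: 32 Hz, 72 Hz.
k=2: 84 Hz, 124 Hz.
k=3: 136 Hz, 176 Hz.
k=4: 188 Hz, 228 Hz.
Within [72 Hz, 164 Hz]: 72 Hz, 84 Hz, 124 Hz, 136 Hz.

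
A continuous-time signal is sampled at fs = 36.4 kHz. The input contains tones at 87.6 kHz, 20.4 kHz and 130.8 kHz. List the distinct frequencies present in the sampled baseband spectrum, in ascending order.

14.8 kHz, 16 kHz

fs/2 = 18.2 kHz.
87.6 kHz mod fs = 14.8 kHz.
14.8 kHz ≤ fs/2 = 18.2 kHz, appears at 14.8 kHz.
20.4 kHz > fs/2 = 18.2 kHz, folds to fs − 20.4 kHz = 16 kHz.
130.8 kHz mod fs = 21.6 kHz.
21.6 kHz > fs/2 = 18.2 kHz, folds to fs − 21.6 kHz = 14.8 kHz.
Distinct values: {14.8 kHz, 16 kHz}.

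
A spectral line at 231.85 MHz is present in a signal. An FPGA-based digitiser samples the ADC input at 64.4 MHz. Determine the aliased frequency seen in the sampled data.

231.85 MHz mod fs = 38.65 MHz.
38.65 MHz > fs/2 = 32.2 MHz, folds to fs − 38.65 MHz = 25.75 MHz.

25.75 MHz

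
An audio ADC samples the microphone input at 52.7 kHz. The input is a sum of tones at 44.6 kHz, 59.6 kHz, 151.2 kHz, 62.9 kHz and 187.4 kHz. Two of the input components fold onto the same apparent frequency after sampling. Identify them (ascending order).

59.6 kHz, 151.2 kHz

fs/2 = 26.35 kHz.
44.6 kHz > fs/2 = 26.35 kHz, folds to fs − 44.6 kHz = 8.1 kHz.
59.6 kHz mod fs = 6.9 kHz.
6.9 kHz ≤ fs/2 = 26.35 kHz, appears at 6.9 kHz.
151.2 kHz mod fs = 45.8 kHz.
45.8 kHz > fs/2 = 26.35 kHz, folds to fs − 45.8 kHz = 6.9 kHz.
62.9 kHz mod fs = 10.2 kHz.
10.2 kHz ≤ fs/2 = 26.35 kHz, appears at 10.2 kHz.
187.4 kHz mod fs = 29.3 kHz.
29.3 kHz > fs/2 = 26.35 kHz, folds to fs − 29.3 kHz = 23.4 kHz.
59.6 kHz and 151.2 kHz both map to 6.9 kHz.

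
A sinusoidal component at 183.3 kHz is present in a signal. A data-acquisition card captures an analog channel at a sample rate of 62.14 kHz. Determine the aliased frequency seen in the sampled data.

183.3 kHz mod fs = 59.02 kHz.
59.02 kHz > fs/2 = 31.07 kHz, folds to fs − 59.02 kHz = 3.12 kHz.

3.12 kHz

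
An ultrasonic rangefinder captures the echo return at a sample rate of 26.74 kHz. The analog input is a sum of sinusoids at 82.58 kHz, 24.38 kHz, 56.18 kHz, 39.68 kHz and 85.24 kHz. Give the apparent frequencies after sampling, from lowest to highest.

fs/2 = 13.37 kHz.
82.58 kHz mod fs = 2.36 kHz.
2.36 kHz ≤ fs/2 = 13.37 kHz, appears at 2.36 kHz.
24.38 kHz > fs/2 = 13.37 kHz, folds to fs − 24.38 kHz = 2.36 kHz.
56.18 kHz mod fs = 2.7 kHz.
2.7 kHz ≤ fs/2 = 13.37 kHz, appears at 2.7 kHz.
39.68 kHz mod fs = 12.94 kHz.
12.94 kHz ≤ fs/2 = 13.37 kHz, appears at 12.94 kHz.
85.24 kHz mod fs = 5.02 kHz.
5.02 kHz ≤ fs/2 = 13.37 kHz, appears at 5.02 kHz.
Distinct values: {2.36 kHz, 2.7 kHz, 5.02 kHz, 12.94 kHz}.

2.36 kHz, 2.7 kHz, 5.02 kHz, 12.94 kHz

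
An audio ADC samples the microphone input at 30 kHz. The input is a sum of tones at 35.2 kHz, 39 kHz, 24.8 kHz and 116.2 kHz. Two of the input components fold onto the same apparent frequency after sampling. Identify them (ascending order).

24.8 kHz, 35.2 kHz

fs/2 = 15 kHz.
35.2 kHz mod fs = 5.2 kHz.
5.2 kHz ≤ fs/2 = 15 kHz, appears at 5.2 kHz.
39 kHz mod fs = 9 kHz.
9 kHz ≤ fs/2 = 15 kHz, appears at 9 kHz.
24.8 kHz > fs/2 = 15 kHz, folds to fs − 24.8 kHz = 5.2 kHz.
116.2 kHz mod fs = 26.2 kHz.
26.2 kHz > fs/2 = 15 kHz, folds to fs − 26.2 kHz = 3.8 kHz.
24.8 kHz and 35.2 kHz both map to 5.2 kHz.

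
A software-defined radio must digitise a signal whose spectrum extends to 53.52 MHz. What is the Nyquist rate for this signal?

Nyquist rate = 2 × 53.52 MHz = 107.04 MHz.

107.04 MHz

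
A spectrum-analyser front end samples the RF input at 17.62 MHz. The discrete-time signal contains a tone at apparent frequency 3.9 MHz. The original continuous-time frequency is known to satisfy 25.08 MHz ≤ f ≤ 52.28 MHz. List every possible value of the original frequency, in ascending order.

Frequencies that alias to 3.9 MHz are k·fs ± 3.9 MHz for integer k ≥ 0.
k=0: 3.9 MHz.
k=1: 13.72 MHz, 21.52 MHz.
k=2: 31.34 MHz, 39.14 MHz.
k=3: 48.96 MHz, 56.76 MHz.
k=4: 66.58 MHz, 74.38 MHz.
Within [25.08 MHz, 52.28 MHz]: 31.34 MHz, 39.14 MHz, 48.96 MHz.

31.34 MHz, 39.14 MHz, 48.96 MHz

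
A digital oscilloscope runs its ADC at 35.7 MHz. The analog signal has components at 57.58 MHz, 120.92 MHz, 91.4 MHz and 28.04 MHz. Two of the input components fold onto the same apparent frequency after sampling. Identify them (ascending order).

fs/2 = 17.85 MHz.
57.58 MHz mod fs = 21.88 MHz.
21.88 MHz > fs/2 = 17.85 MHz, folds to fs − 21.88 MHz = 13.82 MHz.
120.92 MHz mod fs = 13.82 MHz.
13.82 MHz ≤ fs/2 = 17.85 MHz, appears at 13.82 MHz.
91.4 MHz mod fs = 20 MHz.
20 MHz > fs/2 = 17.85 MHz, folds to fs − 20 MHz = 15.7 MHz.
28.04 MHz > fs/2 = 17.85 MHz, folds to fs − 28.04 MHz = 7.66 MHz.
57.58 MHz and 120.92 MHz both map to 13.82 MHz.

57.58 MHz, 120.92 MHz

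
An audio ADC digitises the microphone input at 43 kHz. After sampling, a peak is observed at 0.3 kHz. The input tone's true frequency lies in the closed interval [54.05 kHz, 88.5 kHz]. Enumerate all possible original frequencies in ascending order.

85.7 kHz, 86.3 kHz

Frequencies that alias to 0.3 kHz are k·fs ± 0.3 kHz for integer k ≥ 0.
k=0: 0.3 kHz.
k=1: 42.7 kHz, 43.3 kHz.
k=2: 85.7 kHz, 86.3 kHz.
k=3: 128.7 kHz, 129.3 kHz.
Within [54.05 kHz, 88.5 kHz]: 85.7 kHz, 86.3 kHz.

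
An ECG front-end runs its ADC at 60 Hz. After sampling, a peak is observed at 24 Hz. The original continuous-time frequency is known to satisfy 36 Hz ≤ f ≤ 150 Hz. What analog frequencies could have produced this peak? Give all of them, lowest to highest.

36 Hz, 84 Hz, 96 Hz, 144 Hz

Frequencies that alias to 24 Hz are k·fs ± 24 Hz for integer k ≥ 0.
k=0: 24 Hz.
k=1: 36 Hz, 84 Hz.
k=2: 96 Hz, 144 Hz.
k=3: 156 Hz, 204 Hz.
Within [36 Hz, 150 Hz]: 36 Hz, 84 Hz, 96 Hz, 144 Hz.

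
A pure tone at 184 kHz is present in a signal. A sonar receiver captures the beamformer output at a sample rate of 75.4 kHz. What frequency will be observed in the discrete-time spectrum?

33.2 kHz

184 kHz mod fs = 33.2 kHz.
33.2 kHz ≤ fs/2 = 37.7 kHz, appears at 33.2 kHz.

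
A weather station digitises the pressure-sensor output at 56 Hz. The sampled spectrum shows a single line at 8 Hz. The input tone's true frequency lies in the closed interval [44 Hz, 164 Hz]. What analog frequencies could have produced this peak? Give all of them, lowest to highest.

Frequencies that alias to 8 Hz are k·fs ± 8 Hz for integer k ≥ 0.
k=0: 8 Hz.
k=1: 48 Hz, 64 Hz.
k=2: 104 Hz, 120 Hz.
k=3: 160 Hz, 176 Hz.
k=4: 216 Hz, 232 Hz.
Within [44 Hz, 164 Hz]: 48 Hz, 64 Hz, 104 Hz, 120 Hz, 160 Hz.

48 Hz, 64 Hz, 104 Hz, 120 Hz, 160 Hz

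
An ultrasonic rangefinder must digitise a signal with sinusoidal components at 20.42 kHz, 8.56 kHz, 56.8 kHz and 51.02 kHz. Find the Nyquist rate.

Highest-frequency component: 56.8 kHz.
Nyquist rate = 2 × 56.8 kHz = 113.6 kHz.

113.6 kHz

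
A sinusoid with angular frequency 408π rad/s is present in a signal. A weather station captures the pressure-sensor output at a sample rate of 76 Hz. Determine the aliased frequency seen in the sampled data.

24 Hz

ω = 408π rad/s → f = ω/(2π) = 204 Hz.
204 Hz mod fs = 52 Hz.
52 Hz > fs/2 = 38 Hz, folds to fs − 52 Hz = 24 Hz.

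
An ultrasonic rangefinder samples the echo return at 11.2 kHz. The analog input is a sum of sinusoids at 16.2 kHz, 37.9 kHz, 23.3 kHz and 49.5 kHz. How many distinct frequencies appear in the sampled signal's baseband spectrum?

fs/2 = 5.6 kHz.
16.2 kHz mod fs = 5 kHz.
5 kHz ≤ fs/2 = 5.6 kHz, appears at 5 kHz.
37.9 kHz mod fs = 4.3 kHz.
4.3 kHz ≤ fs/2 = 5.6 kHz, appears at 4.3 kHz.
23.3 kHz mod fs = 0.9 kHz.
0.9 kHz ≤ fs/2 = 5.6 kHz, appears at 0.9 kHz.
49.5 kHz mod fs = 4.7 kHz.
4.7 kHz ≤ fs/2 = 5.6 kHz, appears at 4.7 kHz.
Distinct values: {0.9 kHz, 4.3 kHz, 4.7 kHz, 5 kHz} → 4.

4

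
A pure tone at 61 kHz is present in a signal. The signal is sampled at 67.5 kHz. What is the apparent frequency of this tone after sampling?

61 kHz > fs/2 = 33.75 kHz, folds to fs − 61 kHz = 6.5 kHz.

6.5 kHz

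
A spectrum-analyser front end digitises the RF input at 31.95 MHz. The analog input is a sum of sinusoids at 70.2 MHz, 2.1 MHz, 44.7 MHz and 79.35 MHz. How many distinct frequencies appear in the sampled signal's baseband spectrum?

4

fs/2 = 15.975 MHz.
70.2 MHz mod fs = 6.3 MHz.
6.3 MHz ≤ fs/2 = 15.975 MHz, appears at 6.3 MHz.
2.1 MHz ≤ fs/2 = 15.975 MHz, passes unchanged.
44.7 MHz mod fs = 12.75 MHz.
12.75 MHz ≤ fs/2 = 15.975 MHz, appears at 12.75 MHz.
79.35 MHz mod fs = 15.45 MHz.
15.45 MHz ≤ fs/2 = 15.975 MHz, appears at 15.45 MHz.
Distinct values: {2.1 MHz, 6.3 MHz, 12.75 MHz, 15.45 MHz} → 4.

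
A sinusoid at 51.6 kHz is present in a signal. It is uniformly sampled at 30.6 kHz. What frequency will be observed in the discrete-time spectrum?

9.6 kHz

51.6 kHz mod fs = 21 kHz.
21 kHz > fs/2 = 15.3 kHz, folds to fs − 21 kHz = 9.6 kHz.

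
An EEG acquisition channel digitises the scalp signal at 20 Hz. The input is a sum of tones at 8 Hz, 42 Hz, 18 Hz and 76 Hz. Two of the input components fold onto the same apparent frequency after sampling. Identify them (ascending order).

fs/2 = 10 Hz.
8 Hz ≤ fs/2 = 10 Hz, passes unchanged.
42 Hz mod fs = 2 Hz.
2 Hz ≤ fs/2 = 10 Hz, appears at 2 Hz.
18 Hz > fs/2 = 10 Hz, folds to fs − 18 Hz = 2 Hz.
76 Hz mod fs = 16 Hz.
16 Hz > fs/2 = 10 Hz, folds to fs − 16 Hz = 4 Hz.
18 Hz and 42 Hz both map to 2 Hz.

18 Hz, 42 Hz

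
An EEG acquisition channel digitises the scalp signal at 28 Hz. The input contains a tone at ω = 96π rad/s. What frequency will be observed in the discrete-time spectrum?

8 Hz

ω = 96π rad/s → f = ω/(2π) = 48 Hz.
48 Hz mod fs = 20 Hz.
20 Hz > fs/2 = 14 Hz, folds to fs − 20 Hz = 8 Hz.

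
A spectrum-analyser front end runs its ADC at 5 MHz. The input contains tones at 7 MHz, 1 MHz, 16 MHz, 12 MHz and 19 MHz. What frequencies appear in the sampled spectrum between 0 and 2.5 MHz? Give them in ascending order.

1 MHz, 2 MHz

fs/2 = 2.5 MHz.
7 MHz mod fs = 2 MHz.
2 MHz ≤ fs/2 = 2.5 MHz, appears at 2 MHz.
1 MHz ≤ fs/2 = 2.5 MHz, passes unchanged.
16 MHz mod fs = 1 MHz.
1 MHz ≤ fs/2 = 2.5 MHz, appears at 1 MHz.
12 MHz mod fs = 2 MHz.
2 MHz ≤ fs/2 = 2.5 MHz, appears at 2 MHz.
19 MHz mod fs = 4 MHz.
4 MHz > fs/2 = 2.5 MHz, folds to fs − 4 MHz = 1 MHz.
Distinct values: {1 MHz, 2 MHz}.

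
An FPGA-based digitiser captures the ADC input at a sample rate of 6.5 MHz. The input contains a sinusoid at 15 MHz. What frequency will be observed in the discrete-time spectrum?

2 MHz

15 MHz mod fs = 2 MHz.
2 MHz ≤ fs/2 = 3.25 MHz, appears at 2 MHz.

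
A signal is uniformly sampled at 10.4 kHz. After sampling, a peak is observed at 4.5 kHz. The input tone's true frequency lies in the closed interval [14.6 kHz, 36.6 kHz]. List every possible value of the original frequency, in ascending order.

14.9 kHz, 16.3 kHz, 25.3 kHz, 26.7 kHz, 35.7 kHz

Frequencies that alias to 4.5 kHz are k·fs ± 4.5 kHz for integer k ≥ 0.
k=0: 4.5 kHz.
k=1: 5.9 kHz, 14.9 kHz.
k=2: 16.3 kHz, 25.3 kHz.
k=3: 26.7 kHz, 35.7 kHz.
k=4: 37.1 kHz, 46.1 kHz.
Within [14.6 kHz, 36.6 kHz]: 14.9 kHz, 16.3 kHz, 25.3 kHz, 26.7 kHz, 35.7 kHz.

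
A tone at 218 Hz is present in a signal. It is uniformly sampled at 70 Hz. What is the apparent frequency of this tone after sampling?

8 Hz

218 Hz mod fs = 8 Hz.
8 Hz ≤ fs/2 = 35 Hz, appears at 8 Hz.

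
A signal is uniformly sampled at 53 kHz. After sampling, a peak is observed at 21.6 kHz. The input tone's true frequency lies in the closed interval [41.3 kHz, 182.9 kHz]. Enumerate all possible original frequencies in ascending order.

74.6 kHz, 84.4 kHz, 127.6 kHz, 137.4 kHz, 180.6 kHz

Frequencies that alias to 21.6 kHz are k·fs ± 21.6 kHz for integer k ≥ 0.
k=0: 21.6 kHz.
k=1: 31.4 kHz, 74.6 kHz.
k=2: 84.4 kHz, 127.6 kHz.
k=3: 137.4 kHz, 180.6 kHz.
k=4: 190.4 kHz, 233.6 kHz.
Within [41.3 kHz, 182.9 kHz]: 74.6 kHz, 84.4 kHz, 127.6 kHz, 137.4 kHz, 180.6 kHz.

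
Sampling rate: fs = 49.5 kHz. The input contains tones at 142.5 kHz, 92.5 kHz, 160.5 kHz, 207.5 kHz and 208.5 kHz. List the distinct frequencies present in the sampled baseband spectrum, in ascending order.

fs/2 = 24.75 kHz.
142.5 kHz mod fs = 43.5 kHz.
43.5 kHz > fs/2 = 24.75 kHz, folds to fs − 43.5 kHz = 6 kHz.
92.5 kHz mod fs = 43 kHz.
43 kHz > fs/2 = 24.75 kHz, folds to fs − 43 kHz = 6.5 kHz.
160.5 kHz mod fs = 12 kHz.
12 kHz ≤ fs/2 = 24.75 kHz, appears at 12 kHz.
207.5 kHz mod fs = 9.5 kHz.
9.5 kHz ≤ fs/2 = 24.75 kHz, appears at 9.5 kHz.
208.5 kHz mod fs = 10.5 kHz.
10.5 kHz ≤ fs/2 = 24.75 kHz, appears at 10.5 kHz.
Distinct values: {6 kHz, 6.5 kHz, 9.5 kHz, 10.5 kHz, 12 kHz}.

6 kHz, 6.5 kHz, 9.5 kHz, 10.5 kHz, 12 kHz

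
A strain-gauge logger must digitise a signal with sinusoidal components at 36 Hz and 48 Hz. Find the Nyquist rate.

Highest-frequency component: 48 Hz.
Nyquist rate = 2 × 48 Hz = 96 Hz.

96 Hz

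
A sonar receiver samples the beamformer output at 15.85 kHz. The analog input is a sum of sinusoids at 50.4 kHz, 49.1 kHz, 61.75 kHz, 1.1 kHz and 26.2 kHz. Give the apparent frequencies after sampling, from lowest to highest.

fs/2 = 7.925 kHz.
50.4 kHz mod fs = 2.85 kHz.
2.85 kHz ≤ fs/2 = 7.925 kHz, appears at 2.85 kHz.
49.1 kHz mod fs = 1.55 kHz.
1.55 kHz ≤ fs/2 = 7.925 kHz, appears at 1.55 kHz.
61.75 kHz mod fs = 14.2 kHz.
14.2 kHz > fs/2 = 7.925 kHz, folds to fs − 14.2 kHz = 1.65 kHz.
1.1 kHz ≤ fs/2 = 7.925 kHz, passes unchanged.
26.2 kHz mod fs = 10.35 kHz.
10.35 kHz > fs/2 = 7.925 kHz, folds to fs − 10.35 kHz = 5.5 kHz.
Distinct values: {1.1 kHz, 1.55 kHz, 1.65 kHz, 2.85 kHz, 5.5 kHz}.

1.1 kHz, 1.55 kHz, 1.65 kHz, 2.85 kHz, 5.5 kHz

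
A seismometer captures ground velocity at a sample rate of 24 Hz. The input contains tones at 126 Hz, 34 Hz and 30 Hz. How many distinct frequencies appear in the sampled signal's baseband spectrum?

2

fs/2 = 12 Hz.
126 Hz mod fs = 6 Hz.
6 Hz ≤ fs/2 = 12 Hz, appears at 6 Hz.
34 Hz mod fs = 10 Hz.
10 Hz ≤ fs/2 = 12 Hz, appears at 10 Hz.
30 Hz mod fs = 6 Hz.
6 Hz ≤ fs/2 = 12 Hz, appears at 6 Hz.
Distinct values: {6 Hz, 10 Hz} → 2.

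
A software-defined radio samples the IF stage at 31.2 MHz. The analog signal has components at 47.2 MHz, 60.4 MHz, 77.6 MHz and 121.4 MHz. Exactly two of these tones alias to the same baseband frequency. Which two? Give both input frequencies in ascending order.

fs/2 = 15.6 MHz.
47.2 MHz mod fs = 16 MHz.
16 MHz > fs/2 = 15.6 MHz, folds to fs − 16 MHz = 15.2 MHz.
60.4 MHz mod fs = 29.2 MHz.
29.2 MHz > fs/2 = 15.6 MHz, folds to fs − 29.2 MHz = 2 MHz.
77.6 MHz mod fs = 15.2 MHz.
15.2 MHz ≤ fs/2 = 15.6 MHz, appears at 15.2 MHz.
121.4 MHz mod fs = 27.8 MHz.
27.8 MHz > fs/2 = 15.6 MHz, folds to fs − 27.8 MHz = 3.4 MHz.
47.2 MHz and 77.6 MHz both map to 15.2 MHz.

47.2 MHz, 77.6 MHz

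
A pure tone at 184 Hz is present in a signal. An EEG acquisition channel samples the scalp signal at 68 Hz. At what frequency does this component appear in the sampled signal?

184 Hz mod fs = 48 Hz.
48 Hz > fs/2 = 34 Hz, folds to fs − 48 Hz = 20 Hz.

20 Hz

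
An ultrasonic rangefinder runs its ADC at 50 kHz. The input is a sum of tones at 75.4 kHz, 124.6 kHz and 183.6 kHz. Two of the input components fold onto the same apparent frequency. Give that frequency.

fs/2 = 25 kHz.
75.4 kHz mod fs = 25.4 kHz.
25.4 kHz > fs/2 = 25 kHz, folds to fs − 25.4 kHz = 24.6 kHz.
124.6 kHz mod fs = 24.6 kHz.
24.6 kHz ≤ fs/2 = 25 kHz, appears at 24.6 kHz.
183.6 kHz mod fs = 33.6 kHz.
33.6 kHz > fs/2 = 25 kHz, folds to fs − 33.6 kHz = 16.4 kHz.
75.4 kHz and 124.6 kHz both map to 24.6 kHz.

24.6 kHz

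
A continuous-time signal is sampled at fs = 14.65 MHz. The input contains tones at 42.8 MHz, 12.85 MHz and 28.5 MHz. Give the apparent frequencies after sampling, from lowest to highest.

0.8 MHz, 1.15 MHz, 1.8 MHz

fs/2 = 7.325 MHz.
42.8 MHz mod fs = 13.5 MHz.
13.5 MHz > fs/2 = 7.325 MHz, folds to fs − 13.5 MHz = 1.15 MHz.
12.85 MHz > fs/2 = 7.325 MHz, folds to fs − 12.85 MHz = 1.8 MHz.
28.5 MHz mod fs = 13.85 MHz.
13.85 MHz > fs/2 = 7.325 MHz, folds to fs − 13.85 MHz = 0.8 MHz.
Distinct values: {0.8 MHz, 1.15 MHz, 1.8 MHz}.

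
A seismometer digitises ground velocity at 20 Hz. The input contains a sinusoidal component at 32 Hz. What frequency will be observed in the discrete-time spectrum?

32 Hz mod fs = 12 Hz.
12 Hz > fs/2 = 10 Hz, folds to fs − 12 Hz = 8 Hz.

8 Hz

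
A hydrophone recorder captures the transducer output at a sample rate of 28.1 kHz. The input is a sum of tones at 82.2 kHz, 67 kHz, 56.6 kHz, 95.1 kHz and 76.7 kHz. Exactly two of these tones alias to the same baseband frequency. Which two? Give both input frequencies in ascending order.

67 kHz, 95.1 kHz

fs/2 = 14.05 kHz.
82.2 kHz mod fs = 26 kHz.
26 kHz > fs/2 = 14.05 kHz, folds to fs − 26 kHz = 2.1 kHz.
67 kHz mod fs = 10.8 kHz.
10.8 kHz ≤ fs/2 = 14.05 kHz, appears at 10.8 kHz.
56.6 kHz mod fs = 0.4 kHz.
0.4 kHz ≤ fs/2 = 14.05 kHz, appears at 0.4 kHz.
95.1 kHz mod fs = 10.8 kHz.
10.8 kHz ≤ fs/2 = 14.05 kHz, appears at 10.8 kHz.
76.7 kHz mod fs = 20.5 kHz.
20.5 kHz > fs/2 = 14.05 kHz, folds to fs − 20.5 kHz = 7.6 kHz.
67 kHz and 95.1 kHz both map to 10.8 kHz.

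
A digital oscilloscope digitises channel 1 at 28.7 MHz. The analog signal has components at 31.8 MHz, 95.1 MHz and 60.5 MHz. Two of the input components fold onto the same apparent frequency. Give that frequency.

3.1 MHz

fs/2 = 14.35 MHz.
31.8 MHz mod fs = 3.1 MHz.
3.1 MHz ≤ fs/2 = 14.35 MHz, appears at 3.1 MHz.
95.1 MHz mod fs = 9 MHz.
9 MHz ≤ fs/2 = 14.35 MHz, appears at 9 MHz.
60.5 MHz mod fs = 3.1 MHz.
3.1 MHz ≤ fs/2 = 14.35 MHz, appears at 3.1 MHz.
31.8 MHz and 60.5 MHz both map to 3.1 MHz.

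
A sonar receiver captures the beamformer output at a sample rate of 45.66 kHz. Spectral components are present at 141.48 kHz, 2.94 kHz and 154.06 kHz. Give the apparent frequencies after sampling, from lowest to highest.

2.94 kHz, 4.5 kHz, 17.08 kHz

fs/2 = 22.83 kHz.
141.48 kHz mod fs = 4.5 kHz.
4.5 kHz ≤ fs/2 = 22.83 kHz, appears at 4.5 kHz.
2.94 kHz ≤ fs/2 = 22.83 kHz, passes unchanged.
154.06 kHz mod fs = 17.08 kHz.
17.08 kHz ≤ fs/2 = 22.83 kHz, appears at 17.08 kHz.
Distinct values: {2.94 kHz, 4.5 kHz, 17.08 kHz}.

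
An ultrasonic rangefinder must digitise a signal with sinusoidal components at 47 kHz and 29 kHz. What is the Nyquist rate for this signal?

94 kHz

Highest-frequency component: 47 kHz.
Nyquist rate = 2 × 47 kHz = 94 kHz.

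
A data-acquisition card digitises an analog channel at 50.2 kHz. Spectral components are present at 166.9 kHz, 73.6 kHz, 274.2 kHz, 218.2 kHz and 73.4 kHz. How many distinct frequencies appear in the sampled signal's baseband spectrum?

4

fs/2 = 25.1 kHz.
166.9 kHz mod fs = 16.3 kHz.
16.3 kHz ≤ fs/2 = 25.1 kHz, appears at 16.3 kHz.
73.6 kHz mod fs = 23.4 kHz.
23.4 kHz ≤ fs/2 = 25.1 kHz, appears at 23.4 kHz.
274.2 kHz mod fs = 23.2 kHz.
23.2 kHz ≤ fs/2 = 25.1 kHz, appears at 23.2 kHz.
218.2 kHz mod fs = 17.4 kHz.
17.4 kHz ≤ fs/2 = 25.1 kHz, appears at 17.4 kHz.
73.4 kHz mod fs = 23.2 kHz.
23.2 kHz ≤ fs/2 = 25.1 kHz, appears at 23.2 kHz.
Distinct values: {16.3 kHz, 17.4 kHz, 23.2 kHz, 23.4 kHz} → 4.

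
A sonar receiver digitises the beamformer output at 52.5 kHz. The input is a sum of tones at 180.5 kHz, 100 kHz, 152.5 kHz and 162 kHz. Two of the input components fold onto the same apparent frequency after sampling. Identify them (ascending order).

100 kHz, 152.5 kHz

fs/2 = 26.25 kHz.
180.5 kHz mod fs = 23 kHz.
23 kHz ≤ fs/2 = 26.25 kHz, appears at 23 kHz.
100 kHz mod fs = 47.5 kHz.
47.5 kHz > fs/2 = 26.25 kHz, folds to fs − 47.5 kHz = 5 kHz.
152.5 kHz mod fs = 47.5 kHz.
47.5 kHz > fs/2 = 26.25 kHz, folds to fs − 47.5 kHz = 5 kHz.
162 kHz mod fs = 4.5 kHz.
4.5 kHz ≤ fs/2 = 26.25 kHz, appears at 4.5 kHz.
100 kHz and 152.5 kHz both map to 5 kHz.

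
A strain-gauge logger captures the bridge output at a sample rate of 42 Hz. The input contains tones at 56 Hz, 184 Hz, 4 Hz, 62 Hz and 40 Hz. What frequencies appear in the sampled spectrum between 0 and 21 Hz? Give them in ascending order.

2 Hz, 4 Hz, 14 Hz, 16 Hz, 20 Hz

fs/2 = 21 Hz.
56 Hz mod fs = 14 Hz.
14 Hz ≤ fs/2 = 21 Hz, appears at 14 Hz.
184 Hz mod fs = 16 Hz.
16 Hz ≤ fs/2 = 21 Hz, appears at 16 Hz.
4 Hz ≤ fs/2 = 21 Hz, passes unchanged.
62 Hz mod fs = 20 Hz.
20 Hz ≤ fs/2 = 21 Hz, appears at 20 Hz.
40 Hz > fs/2 = 21 Hz, folds to fs − 40 Hz = 2 Hz.
Distinct values: {2 Hz, 4 Hz, 14 Hz, 16 Hz, 20 Hz}.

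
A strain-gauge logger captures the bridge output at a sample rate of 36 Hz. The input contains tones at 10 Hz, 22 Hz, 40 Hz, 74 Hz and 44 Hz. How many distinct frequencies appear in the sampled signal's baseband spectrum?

fs/2 = 18 Hz.
10 Hz ≤ fs/2 = 18 Hz, passes unchanged.
22 Hz > fs/2 = 18 Hz, folds to fs − 22 Hz = 14 Hz.
40 Hz mod fs = 4 Hz.
4 Hz ≤ fs/2 = 18 Hz, appears at 4 Hz.
74 Hz mod fs = 2 Hz.
2 Hz ≤ fs/2 = 18 Hz, appears at 2 Hz.
44 Hz mod fs = 8 Hz.
8 Hz ≤ fs/2 = 18 Hz, appears at 8 Hz.
Distinct values: {2 Hz, 4 Hz, 8 Hz, 10 Hz, 14 Hz} → 5.

5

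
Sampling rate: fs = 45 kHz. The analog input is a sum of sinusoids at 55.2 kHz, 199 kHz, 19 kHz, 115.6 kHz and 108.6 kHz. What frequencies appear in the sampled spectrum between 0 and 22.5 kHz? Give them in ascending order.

fs/2 = 22.5 kHz.
55.2 kHz mod fs = 10.2 kHz.
10.2 kHz ≤ fs/2 = 22.5 kHz, appears at 10.2 kHz.
199 kHz mod fs = 19 kHz.
19 kHz ≤ fs/2 = 22.5 kHz, appears at 19 kHz.
19 kHz ≤ fs/2 = 22.5 kHz, passes unchanged.
115.6 kHz mod fs = 25.6 kHz.
25.6 kHz > fs/2 = 22.5 kHz, folds to fs − 25.6 kHz = 19.4 kHz.
108.6 kHz mod fs = 18.6 kHz.
18.6 kHz ≤ fs/2 = 22.5 kHz, appears at 18.6 kHz.
Distinct values: {10.2 kHz, 18.6 kHz, 19 kHz, 19.4 kHz}.

10.2 kHz, 18.6 kHz, 19 kHz, 19.4 kHz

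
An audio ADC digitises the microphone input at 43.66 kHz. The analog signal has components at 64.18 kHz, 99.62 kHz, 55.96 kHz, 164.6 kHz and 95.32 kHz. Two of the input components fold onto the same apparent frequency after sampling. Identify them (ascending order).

fs/2 = 21.83 kHz.
64.18 kHz mod fs = 20.52 kHz.
20.52 kHz ≤ fs/2 = 21.83 kHz, appears at 20.52 kHz.
99.62 kHz mod fs = 12.3 kHz.
12.3 kHz ≤ fs/2 = 21.83 kHz, appears at 12.3 kHz.
55.96 kHz mod fs = 12.3 kHz.
12.3 kHz ≤ fs/2 = 21.83 kHz, appears at 12.3 kHz.
164.6 kHz mod fs = 33.62 kHz.
33.62 kHz > fs/2 = 21.83 kHz, folds to fs − 33.62 kHz = 10.04 kHz.
95.32 kHz mod fs = 8 kHz.
8 kHz ≤ fs/2 = 21.83 kHz, appears at 8 kHz.
55.96 kHz and 99.62 kHz both map to 12.3 kHz.

55.96 kHz, 99.62 kHz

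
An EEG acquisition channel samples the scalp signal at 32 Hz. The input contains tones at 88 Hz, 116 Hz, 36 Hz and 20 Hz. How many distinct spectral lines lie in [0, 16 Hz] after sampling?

3

fs/2 = 16 Hz.
88 Hz mod fs = 24 Hz.
24 Hz > fs/2 = 16 Hz, folds to fs − 24 Hz = 8 Hz.
116 Hz mod fs = 20 Hz.
20 Hz > fs/2 = 16 Hz, folds to fs − 20 Hz = 12 Hz.
36 Hz mod fs = 4 Hz.
4 Hz ≤ fs/2 = 16 Hz, appears at 4 Hz.
20 Hz > fs/2 = 16 Hz, folds to fs − 20 Hz = 12 Hz.
Distinct values: {4 Hz, 8 Hz, 12 Hz} → 3.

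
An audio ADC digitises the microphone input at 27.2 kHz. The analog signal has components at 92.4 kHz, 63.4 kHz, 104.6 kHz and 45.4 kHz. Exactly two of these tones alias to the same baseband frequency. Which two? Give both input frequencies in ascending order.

45.4 kHz, 63.4 kHz

fs/2 = 13.6 kHz.
92.4 kHz mod fs = 10.8 kHz.
10.8 kHz ≤ fs/2 = 13.6 kHz, appears at 10.8 kHz.
63.4 kHz mod fs = 9 kHz.
9 kHz ≤ fs/2 = 13.6 kHz, appears at 9 kHz.
104.6 kHz mod fs = 23 kHz.
23 kHz > fs/2 = 13.6 kHz, folds to fs − 23 kHz = 4.2 kHz.
45.4 kHz mod fs = 18.2 kHz.
18.2 kHz > fs/2 = 13.6 kHz, folds to fs − 18.2 kHz = 9 kHz.
45.4 kHz and 63.4 kHz both map to 9 kHz.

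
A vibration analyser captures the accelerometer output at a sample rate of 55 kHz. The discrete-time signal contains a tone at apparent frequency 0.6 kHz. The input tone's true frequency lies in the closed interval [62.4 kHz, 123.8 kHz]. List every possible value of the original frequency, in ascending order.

109.4 kHz, 110.6 kHz

Frequencies that alias to 0.6 kHz are k·fs ± 0.6 kHz for integer k ≥ 0.
k=0: 0.6 kHz.
k=1: 54.4 kHz, 55.6 kHz.
k=2: 109.4 kHz, 110.6 kHz.
k=3: 164.4 kHz, 165.6 kHz.
Within [62.4 kHz, 123.8 kHz]: 109.4 kHz, 110.6 kHz.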